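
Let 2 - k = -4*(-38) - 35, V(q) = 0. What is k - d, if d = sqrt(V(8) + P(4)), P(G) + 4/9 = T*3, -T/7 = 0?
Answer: -115 - 2*I/3 ≈ -115.0 - 0.66667*I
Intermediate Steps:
T = 0 (T = -7*0 = 0)
P(G) = -4/9 (P(G) = -4/9 + 0*3 = -4/9 + 0 = -4/9)
d = 2*I/3 (d = sqrt(0 - 4/9) = sqrt(-4/9) = 2*I/3 ≈ 0.66667*I)
k = -115 (k = 2 - (-4*(-38) - 35) = 2 - (152 - 35) = 2 - 1*117 = 2 - 117 = -115)
k - d = -115 - 2*I/3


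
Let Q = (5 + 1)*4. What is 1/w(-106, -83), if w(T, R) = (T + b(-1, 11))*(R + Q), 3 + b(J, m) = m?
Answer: 1/5782 ≈ 0.00017295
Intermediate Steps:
b(J, m) = -3 + m
Q = 24 (Q = 6*4 = 24)
w(T, R) = (8 + T)*(24 + R) (w(T, R) = (T + (-3 + 11))*(R + 24) = (T + 8)*(24 + R) = (8 + T)*(24 + R))
1/w(-106, -83) = 1/(192 + 8*(-83) + 24*(-106) - 83*(-106)) = 1/(192 - 664 - 2544 + 8798) = 1/5782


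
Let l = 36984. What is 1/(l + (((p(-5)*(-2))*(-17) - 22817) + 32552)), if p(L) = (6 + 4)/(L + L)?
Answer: 1/46685 ≈ 2.1420e-5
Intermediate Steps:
p(L) = 5/L (p(L) = 10/((2*L)) = 10*(1/(2*L)) = 5/L)
1/(l + (((p(-5)*(-2))*(-17) - 22817) + 32552)) = 1/(36984 + ((((5/(-5))*(-2))*(-17) - 22817) + 32552)) = 1/(36984 + ((((5*(-⅕))*(-2))*(-17) - 22817) + 32552)) = 1/(36984 + ((-1*(-2)*(-17) - 22817) + 32552)) = 1/(36984 + ((2*(-17) - 22817) + 32552)) = 1/(36984 + ((-34 - 22817) + 32552)) = 1/(36984 + (-22851 + 32552)) = 1/(36984 + 9701) = 1/46685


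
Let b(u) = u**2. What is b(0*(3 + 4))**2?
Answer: 0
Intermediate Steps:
b(0*(3 + 4))**2 = ((0*(3 + 4))**2)**2 = ((0*7)**2)**2 = (0**2)**2 = 0**2 = 0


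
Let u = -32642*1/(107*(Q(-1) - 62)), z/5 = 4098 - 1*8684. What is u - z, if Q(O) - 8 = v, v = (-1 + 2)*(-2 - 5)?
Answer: 149696752/6527 ≈ 22935.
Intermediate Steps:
v = -7 (v = 1*(-7) = -7)
Q(O) = 1 (Q(O) = 8 - 7 = 1)
z = -22930 (z = 5*(4098 - 1*8684) = 5*(4098 - 8684) = 5*(-4586) = -22930)
u = 32642/6527 (u = -32642*1/(107*(1 - 62)) = -32642/(107*(-61)) = -32642/(-6527) = -32642*(-1/6527) = 32642/6527 ≈ 5.0011)
u - z = 32642/6527 - 1*(-22930) = 32642/6527 + 22930 = 149696752/6527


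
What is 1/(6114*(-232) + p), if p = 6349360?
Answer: 1/4930912 ≈ 2.0280e-7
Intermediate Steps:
1/(6114*(-232) + p) = 1/(6114*(-232) + 6349360) = 1/(-1418448 + 6349360) = 1/4930912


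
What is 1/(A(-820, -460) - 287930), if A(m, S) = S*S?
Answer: -1/76330 ≈ -1.3101e-5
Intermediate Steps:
A(m, S) = S**2
1/(A(-820, -460) - 287930) = 1/((-460)**2 - 287930) = 1/(211600 - 287930) = 1/(-76330) = -1/76330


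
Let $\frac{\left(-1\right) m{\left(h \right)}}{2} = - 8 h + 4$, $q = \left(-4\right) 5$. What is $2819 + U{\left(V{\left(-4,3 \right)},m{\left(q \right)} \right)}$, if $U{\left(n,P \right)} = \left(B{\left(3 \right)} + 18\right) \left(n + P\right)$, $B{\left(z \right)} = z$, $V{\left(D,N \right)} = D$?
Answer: $-4153$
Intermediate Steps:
$q = -20$
$m{\left(h \right)} = -8 + 16 h$ ($m{\left(h \right)} = - 2 \left(- 8 h + 4\right) = - 2 \left(4 - 8 h\right) = -8 + 16 h$)
$U{\left(n,P \right)} = 21 P + 21 n$ ($U{\left(n,P \right)} = \left(3 + 18\right) \left(n + P\right) = 21 \left(P + n\right) = 21 P + 21 n$)
$2819 + U{\left(V{\left(-4,3 \right)},m{\left(q \right)} \right)} = 2819 + \left(21 \left(-8 + 16 \left(-20\right)\right) + 21 \left(-4\right)\right) = 2819 + \left(21 \left(-8 - 320\right) - 84\right) = 2819 + \left(21 \left(-328\right) - 84\right) = 2819 - 6972 = -4153$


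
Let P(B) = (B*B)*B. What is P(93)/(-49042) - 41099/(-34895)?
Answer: -120057421/7886270 ≈ -15.224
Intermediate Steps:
P(B) = B**3 (P(B) = B**2*B = B**3)
P(93)/(-49042) - 41099/(-34895) = 93**3/(-49042) - 41099/(-34895) = 804357*(-1/49042) - 41099*(-1/34895) = -25947/1582 + 41099/34895 = -120057421/7886270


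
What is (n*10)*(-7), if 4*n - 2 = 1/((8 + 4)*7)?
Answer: -845/24 ≈ -35.208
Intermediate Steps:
n = 169/336 (n = 1/2 + (1/((8 + 4)*7))/4 = 1/2 + ((1/7)/12)/4 = 1/2 + ((1/12)*(1/7))/4 = 1/2 + (1/4)*(1/84) = 1/2 + 1/336 = 169/336 ≈ 0.50298)
(n*10)*(-7) = ((169/336)*10)*(-7) = (845/168)*(-7) = -845/24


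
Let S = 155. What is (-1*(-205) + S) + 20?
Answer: 380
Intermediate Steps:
(-1*(-205) + S) + 20 = (-1*(-205) + 155) + 20 = (205 + 155) + 20 = 360 + 20 = 380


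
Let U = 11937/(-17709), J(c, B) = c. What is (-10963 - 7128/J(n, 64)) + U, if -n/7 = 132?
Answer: -452711214/41321 ≈ -10956.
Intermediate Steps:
n = -924 (n = -7*132 = -924)
U = -3979/5903 (U = 11937*(-1/17709) = -3979/5903 ≈ -0.67406)
(-10963 - 7128/J(n, 64)) + U = (-10963 - 7128/(-924)) - 3979/5903 = (-10963 - 7128*(-1/924)) - 3979/5903 = (-10963 + 54/7) - 3979/5903 = -76687/7 - 3979/5903 = -452711214/41321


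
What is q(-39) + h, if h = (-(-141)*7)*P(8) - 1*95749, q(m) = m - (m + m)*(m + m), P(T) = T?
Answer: -93976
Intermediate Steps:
q(m) = m - 4*m² (q(m) = m - 2*m*2*m = m - 4*m²)
h = -87853 (h = -(-141)*7*8 - 1*95749 = -47*(-21)*8 - 95749 = 987*8 - 95749 = 7896 - 95749 = -87853)
q(-39) + h = -39*(1 - 4*(-39)) - 87853 = -39*(1 + 156) - 87853 = -39*157 - 87853 = -6123 - 87853 = -93976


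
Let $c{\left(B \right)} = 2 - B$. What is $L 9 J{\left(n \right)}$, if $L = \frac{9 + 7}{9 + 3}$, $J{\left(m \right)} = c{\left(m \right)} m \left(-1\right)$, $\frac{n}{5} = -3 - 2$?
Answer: $8100$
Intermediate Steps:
$n = -25$ ($n = 5 \left(-3 - 2\right) = 5 \left(-5\right) = -25$)
$J{\left(m \right)} = - m \left(2 - m\right)$ ($J{\left(m \right)} = \left(2 - m\right) m \left(-1\right) = m \left(2 - m\right) \left(-1\right) = - m \left(2 - m\right)$)
$L = \frac{4}{3}$ ($L = \frac{16}{12} = 16 \cdot \frac{1}{12} = \frac{4}{3} \approx 1.3333$)
$L 9 J{\left(n \right)} = \frac{4}{3} \cdot 9 \left(- 25 \left(-2 - 25\right)\right) = 12 \left(\left(-25\right) \left(-27\right)\right) = 12 \cdot 675 = 8100$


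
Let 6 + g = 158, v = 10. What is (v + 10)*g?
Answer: 3040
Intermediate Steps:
g = 152 (g = -6 + 158 = 152)
(v + 10)*g = (10 + 10)*152 = 20*152 = 3040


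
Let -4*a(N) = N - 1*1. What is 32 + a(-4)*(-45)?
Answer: -97/4 ≈ -24.250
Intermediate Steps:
a(N) = ¼ - N/4 (a(N) = -(N - 1*1)/4 = -(N - 1)/4 = -(-1 + N)/4 = ¼ - N/4)
32 + a(-4)*(-45) = 32 + (¼ - ¼*(-4))*(-45) = 32 + (¼ + 1)*(-45) = 32 + (5/4)*(-45) = 32 - 225/4 = -97/4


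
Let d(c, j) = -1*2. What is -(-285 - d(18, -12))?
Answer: 283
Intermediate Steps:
d(c, j) = -2
-(-285 - d(18, -12)) = -(-285 - 1*(-2)) = -(-285 + 2) = -1*(-283) = 283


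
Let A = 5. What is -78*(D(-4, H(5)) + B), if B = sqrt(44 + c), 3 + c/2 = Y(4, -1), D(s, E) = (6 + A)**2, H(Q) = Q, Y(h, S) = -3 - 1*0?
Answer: -9438 - 312*sqrt(2) ≈ -9879.2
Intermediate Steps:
Y(h, S) = -3 (Y(h, S) = -3 + 0 = -3)
D(s, E) = 121 (D(s, E) = (6 + 5)**2 = 11**2 = 121)
c = -12 (c = -6 + 2*(-3) = -6 - 6 = -12)
B = 4*sqrt(2) (B = sqrt(44 - 12) = sqrt(32) = 4*sqrt(2) ≈ 5.6569)
-78*(D(-4, H(5)) + B) = -78*(121 + 4*sqrt(2)) = -9438 - 312*sqrt(2)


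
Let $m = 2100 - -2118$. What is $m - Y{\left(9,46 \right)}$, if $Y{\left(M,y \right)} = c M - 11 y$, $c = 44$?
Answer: $4328$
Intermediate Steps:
$Y{\left(M,y \right)} = - 11 y + 44 M$ ($Y{\left(M,y \right)} = 44 M - 11 y = - 11 y + 44 M$)
$m = 4218$ ($m = 2100 + 2118 = 4218$)
$m - Y{\left(9,46 \right)} = 4218 - \left(\left(-11\right) 46 + 44 \cdot 9\right) = 4218 - \left(-506 + 396\right) = 4218 - -110 = 4218 + 110 = 4328$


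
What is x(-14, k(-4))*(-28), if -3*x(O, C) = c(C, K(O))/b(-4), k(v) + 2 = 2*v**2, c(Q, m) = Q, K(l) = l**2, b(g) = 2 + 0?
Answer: 140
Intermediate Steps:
b(g) = 2
k(v) = -2 + 2*v**2
x(O, C) = -C/6 (x(O, C) = -C/(3*2) = -C/6)
x(-14, k(-4))*(-28) = -(-2 + 2*(-4)**2)/6*(-28) = -(-2 + 2*16)/6*(-28) = -(-2 + 32)/6*(-28) = -1/6*30*(-28) = -5*(-28) = 140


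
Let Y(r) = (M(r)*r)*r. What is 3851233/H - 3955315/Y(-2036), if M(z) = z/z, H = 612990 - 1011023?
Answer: -17538846645363/1649964602768 ≈ -10.630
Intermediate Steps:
H = -398033
M(z) = 1
Y(r) = r**2 (Y(r) = (1*r)*r = r*r = r**2)
3851233/H - 3955315/Y(-2036) = 3851233/(-398033) - 3955315/((-2036)**2) = 3851233*(-1/398033) - 3955315/4145296 = -3851233/398033 - 3955315*1/4145296 = -3851233/398033 - 3955315/4145296 = -17538846645363/1649964602768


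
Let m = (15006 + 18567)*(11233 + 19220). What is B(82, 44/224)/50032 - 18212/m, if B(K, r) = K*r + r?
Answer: 882423657593/2864548131435648 ≈ 0.00030805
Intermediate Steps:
m = 1022398569 (m = 33573*30453 = 1022398569)
B(K, r) = r + K*r
B(82, 44/224)/50032 - 18212/m = ((44/224)*(1 + 82))/50032 - 18212/1022398569 = ((44*(1/224))*83)*(1/50032) - 18212*1/1022398569 = ((11/56)*83)*(1/50032) - 18212/1022398569 = (913/56)*(1/50032) - 18212/1022398569 = 913/2801792 - 18212/1022398569 = 882423657593/2864548131435648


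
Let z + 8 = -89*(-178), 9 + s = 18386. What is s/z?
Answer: 18377/15834 ≈ 1.1606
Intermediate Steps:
s = 18377 (s = -9 + 18386 = 18377)
z = 15834 (z = -8 - 89*(-178) = -8 + 15842 = 15834)
s/z = 18377/15834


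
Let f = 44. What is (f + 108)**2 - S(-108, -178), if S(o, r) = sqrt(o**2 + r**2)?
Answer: 23104 - 2*sqrt(10837) ≈ 22896.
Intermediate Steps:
(f + 108)**2 - S(-108, -178) = (44 + 108)**2 - sqrt((-108)**2 + (-178)**2) = 152**2 - sqrt(11664 + 31684) = 23104 - sqrt(43348) = 23104 - 2*sqrt(10837)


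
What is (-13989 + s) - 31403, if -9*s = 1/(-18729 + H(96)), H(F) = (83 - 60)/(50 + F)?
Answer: -1117083456862/24609699 ≈ -45392.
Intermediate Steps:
H(F) = 23/(50 + F)
s = 146/24609699 (s = -1/(9*(-18729 + 23/(50 + 96))) = -1/(9*(-18729 + 23/146)) = -1/(9*(-2734411/146)) = -⅑*(-146/2734411) = 146/24609699 ≈ 5.9326e-6)
(-13989 + s) - 31403 = (-13989 + 146/24609699) - 31403 = -344265079165/24609699 - 31403 = -1117083456862/24609699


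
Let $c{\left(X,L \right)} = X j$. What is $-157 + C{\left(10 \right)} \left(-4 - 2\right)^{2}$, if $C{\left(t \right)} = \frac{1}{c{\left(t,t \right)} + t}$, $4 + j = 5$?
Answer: $- \frac{776}{5} \approx -155.2$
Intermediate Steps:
$j = 1$ ($j = -4 + 5 = 1$)
$c{\left(X,L \right)} = X$ ($c{\left(X,L \right)} = X 1 = X$)
$C{\left(t \right)} = \frac{1}{2 t}$ ($C{\left(t \right)} = \frac{1}{t + t} = \frac{1}{2 t}$)
$-157 + C{\left(10 \right)} \left(-4 - 2\right)^{2} = -157 + \frac{1}{2 \cdot 10} \left(-4 - 2\right)^{2} = -157 + \frac{1}{2} \cdot \frac{1}{10} \left(-6\right)^{2} = -157 + \frac{1}{20} \cdot 36 = -157 + \frac{9}{5} = - \frac{776}{5}$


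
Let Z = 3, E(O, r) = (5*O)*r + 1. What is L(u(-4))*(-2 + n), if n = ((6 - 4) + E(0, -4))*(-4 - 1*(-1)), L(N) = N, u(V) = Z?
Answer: -33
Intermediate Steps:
E(O, r) = 1 + 5*O*r (E(O, r) = 5*O*r + 1 = 1 + 5*O*r)
u(V) = 3
n = -9 (n = ((6 - 4) + (1 + 5*0*(-4)))*(-4 - 1*(-1)) = (2 + (1 + 0))*(-4 + 1) = (2 + 1)*(-3) = 3*(-3) = -9)
L(u(-4))*(-2 + n) = 3*(-2 - 9) = 3*(-11) = -33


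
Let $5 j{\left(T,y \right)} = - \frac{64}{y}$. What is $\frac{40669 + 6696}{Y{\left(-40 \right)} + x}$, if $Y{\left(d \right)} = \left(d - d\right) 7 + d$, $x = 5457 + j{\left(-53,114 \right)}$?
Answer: $\frac{13499025}{1543813} \approx 8.744$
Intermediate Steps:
$j{\left(T,y \right)} = - \frac{64}{5 y}$ ($j{\left(T,y \right)} = \frac{\left(-64\right) \frac{1}{y}}{5} = - \frac{64}{5 y}$)
$x = \frac{1555213}{285}$ ($x = 5457 - \frac{64}{5 \cdot 114} = 5457 - \frac{32}{285} = \frac{1555213}{285} \approx 5456.9$)
$Y{\left(d \right)} = d$ ($Y{\left(d \right)} = 0 \cdot 7 + d = 0 + d = d$)
$\frac{40669 + 6696}{Y{\left(-40 \right)} + x} = \frac{40669 + 6696}{-40 + \frac{1555213}{285}} = \frac{47365}{\frac{1543813}{285}} = 47365 \cdot \frac{285}{1543813} = \frac{13499025}{1543813}$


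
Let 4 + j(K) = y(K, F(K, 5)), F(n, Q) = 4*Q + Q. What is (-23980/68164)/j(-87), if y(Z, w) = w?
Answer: -5995/357861 ≈ -0.016752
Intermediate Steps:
F(n, Q) = 5*Q
j(K) = 21 (j(K) = -4 + 5*5 = -4 + 25 = 21)
(-23980/68164)/j(-87) = -23980/68164/21 = -23980*1/68164*(1/21) = -5995/17041*1/21 = -5995/357861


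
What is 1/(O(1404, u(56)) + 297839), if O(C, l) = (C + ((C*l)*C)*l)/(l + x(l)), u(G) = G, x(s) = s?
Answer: 28/1553773187 ≈ 1.8021e-8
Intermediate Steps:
O(C, l) = (C + C²*l²)/(2*l) (O(C, l) = (C + ((C*l)*C)*l)/(l + l) = (C + (l*C²)*l)/((2*l)) = (C + C²*l²)*(1/(2*l)) = (C + C²*l²)/(2*l))
1/(O(1404, u(56)) + 297839) = 1/((½)*1404*(1 + 1404*56²)/56 + 297839) = 1/((½)*1404*(1/56)*(1 + 1404*3136) + 297839) = 1/((½)*1404*(1/56)*(1 + 4402944) + 297839) = 1/((½)*1404*(1/56)*4402945 + 297839) = 1/(1545433695/28 + 297839) = 1/(1553773187/28) = 28/1553773187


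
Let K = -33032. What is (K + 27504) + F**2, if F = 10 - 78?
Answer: -904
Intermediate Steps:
F = -68
(K + 27504) + F**2 = (-33032 + 27504) + (-68)**2 = -5528 + 4624 = -904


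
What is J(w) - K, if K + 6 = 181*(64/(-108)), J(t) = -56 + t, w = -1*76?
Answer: -506/27 ≈ -18.741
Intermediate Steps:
w = -76
K = -3058/27 (K = -6 + 181*(64/(-108)) = -6 + 181*(64*(-1/108)) = -6 + 181*(-16/27) = -6 - 2896/27 = -3058/27 ≈ -113.26)
J(w) - K = (-56 - 76) - 1*(-3058/27) = -132 + 3058/27 = -506/27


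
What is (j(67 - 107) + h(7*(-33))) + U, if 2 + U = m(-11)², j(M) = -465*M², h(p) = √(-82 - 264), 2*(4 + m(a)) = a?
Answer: -2975647/4 + I*√346 ≈ -7.4391e+5 + 18.601*I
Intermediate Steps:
m(a) = -4 + a/2
h(p) = I*√346 (h(p) = √(-346) = I*√346)
U = 353/4 (U = -2 + (-4 + (½)*(-11))² = -2 + (-4 - 11/2)² = -2 + (-19/2)² = -2 + 361/4 = 353/4 ≈ 88.250)
(j(67 - 107) + h(7*(-33))) + U = (-465*(67 - 107)² + I*√346) + 353/4 = (-465*(-40)² + I*√346) + 353/4 = (-465*1600 + I*√346) + 353/4 = (-744000 + I*√346) + 353/4 = -2975647/4 + I*√346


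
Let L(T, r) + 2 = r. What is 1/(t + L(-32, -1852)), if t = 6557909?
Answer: 1/6556055 ≈ 1.5253e-7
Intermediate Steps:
L(T, r) = -2 + r
1/(t + L(-32, -1852)) = 1/(6557909 + (-2 - 1852)) = 1/(6557909 - 1854) = 1/6556055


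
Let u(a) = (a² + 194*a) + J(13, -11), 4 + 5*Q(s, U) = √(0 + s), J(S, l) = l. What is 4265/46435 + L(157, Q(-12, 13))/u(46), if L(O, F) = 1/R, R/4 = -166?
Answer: 6246728081/68011078472 ≈ 0.091849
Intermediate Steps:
R = -664 (R = 4*(-166) = -664)
Q(s, U) = -⅘ + √s/5 (Q(s, U) = -⅘ + √(0 + s)/5 = -⅘ + √s/5)
L(O, F) = -1/664 (L(O, F) = 1/(-664) = -1/664)
u(a) = -11 + a² + 194*a (u(a) = (a² + 194*a) - 11 = -11 + a² + 194*a)
4265/46435 + L(157, Q(-12, 13))/u(46) = 4265/46435 - 1/(664*(-11 + 46² + 194*46)) = 4265*(1/46435) - 1/(664*(-11 + 2116 + 8924)) = 853/9287 - 1/664/11029 = 853/9287 - 1/664*1/11029 = 853/9287 - 1/7323256 = 6246728081/68011078472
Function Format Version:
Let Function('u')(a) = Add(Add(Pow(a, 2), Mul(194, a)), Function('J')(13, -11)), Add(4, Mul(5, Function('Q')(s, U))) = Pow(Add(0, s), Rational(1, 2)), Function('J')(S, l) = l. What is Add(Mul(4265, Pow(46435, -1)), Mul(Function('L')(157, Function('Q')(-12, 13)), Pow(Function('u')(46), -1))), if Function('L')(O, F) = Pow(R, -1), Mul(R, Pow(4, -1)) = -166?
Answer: Rational(6246728081, 68011078472) ≈ 0.091849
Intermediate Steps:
R = -664 (R = Mul(4, -166) = -664)
Function('Q')(s, U) = Add(Rational(-4, 5), Mul(Rational(1, 5), Pow(s, Rational(1, 2)))) (Function('Q')(s, U) = Add(Rational(-4, 5), Mul(Rational(1, 5), Pow(Add(0, s), Rational(1, 2)))) = Add(Rational(-4, 5), Mul(Rational(1, 5), Pow(s, Rational(1, 2)))))
Function('L')(O, F) = Rational(-1, 664) (Function('L')(O, F) = Pow(-664, -1) = Rational(-1, 664))
Function('u')(a) = Add(-11, Pow(a, 2), Mul(194, a)) (Function('u')(a) = Add(Add(Pow(a, 2), Mul(194, a)), -11) = Add(-11, Pow(a, 2), Mul(194, a)))
Add(Mul(4265, Pow(46435, -1)), Mul(Function('L')(157, Function('Q')(-12, 13)), Pow(Function('u')(46), -1))) = Add(Mul(4265, Pow(46435, -1)), Mul(Rational(-1, 664), Pow(Add(-11, Pow(46, 2), Mul(194, 46)), -1))) = Add(Mul(4265, Rational(1, 46435)), Mul(Rational(-1, 664), Pow(Add(-11, 2116, 8924), -1))) = Add(Rational(853, 9287), Mul(Rational(-1, 664), Pow(11029, -1))) = Add(Rational(853, 9287), Mul(Rational(-1, 664), Rational(1, 11029))) = Add(Rational(853, 9287), Rational(-1, 7323256)) = Rational(6246728081, 68011078472)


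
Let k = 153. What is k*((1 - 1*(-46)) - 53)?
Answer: -918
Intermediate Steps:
k*((1 - 1*(-46)) - 53) = 153*((1 - 1*(-46)) - 53) = 153*((1 + 46) - 53) = 153*(47 - 53) = 153*(-6) = -918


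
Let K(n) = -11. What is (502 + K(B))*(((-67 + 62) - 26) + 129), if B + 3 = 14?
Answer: 48118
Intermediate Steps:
B = 11 (B = -3 + 14 = 11)
(502 + K(B))*(((-67 + 62) - 26) + 129) = (502 - 11)*(((-67 + 62) - 26) + 129) = 491*((-5 - 26) + 129) = 491*(-31 + 129) = 491*98 = 48118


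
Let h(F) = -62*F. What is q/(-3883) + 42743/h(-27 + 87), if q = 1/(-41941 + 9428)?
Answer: -5396217362677/469642481880 ≈ -11.490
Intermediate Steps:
q = -1/32513 (q = 1/(-32513) = -1/32513 ≈ -3.0757e-5)
q/(-3883) + 42743/h(-27 + 87) = -1/32513/(-3883) + 42743/((-62*(-27 + 87))) = -1/32513*(-1/3883) + 42743/((-62*60)) = 1/126247979 + 42743/(-3720) = 1/126247979 + 42743*(-1/3720) = 1/126247979 - 42743/3720 = -5396217362677/469642481880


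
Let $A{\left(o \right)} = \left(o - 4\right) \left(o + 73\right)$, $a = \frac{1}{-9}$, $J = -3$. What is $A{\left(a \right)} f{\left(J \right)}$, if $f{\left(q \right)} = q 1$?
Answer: $\frac{24272}{27} \approx 898.96$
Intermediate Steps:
$f{\left(q \right)} = q$
$a = - \frac{1}{9} \approx -0.11111$
$A{\left(o \right)} = \left(-4 + o\right) \left(73 + o\right)$
$A{\left(a \right)} f{\left(J \right)} = \left(-292 + \left(- \frac{1}{9}\right)^{2} + 69 \left(- \frac{1}{9}\right)\right) \left(-3\right) = \left(-292 + \frac{1}{81} - \frac{23}{3}\right) \left(-3\right) = \left(- \frac{24272}{81}\right) \left(-3\right) = \frac{24272}{27}$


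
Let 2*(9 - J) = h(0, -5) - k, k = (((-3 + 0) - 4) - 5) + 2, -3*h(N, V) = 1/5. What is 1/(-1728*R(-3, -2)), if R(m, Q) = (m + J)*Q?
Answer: 5/17856 ≈ 0.00028002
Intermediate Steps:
h(N, V) = -1/15 (h(N, V) = -1/3/5 = -1/3*1/5 = -1/15)
k = -10 (k = ((-3 - 4) - 5) + 2 = (-7 - 5) + 2 = -12 + 2 = -10)
J = 121/30 (J = 9 - (-1/15 - 1*(-10))/2 = 9 - (-1/15 + 10)/2 = 9 - 1/2*149/15 = 9 - 149/30 = 121/30 ≈ 4.0333)
R(m, Q) = Q*(121/30 + m) (R(m, Q) = (m + 121/30)*Q = (121/30 + m)*Q = Q*(121/30 + m))
1/(-1728*R(-3, -2)) = 1/(-288*(-2)*(121 + 30*(-3))/5) = 1/(-288*(-2)*(121 - 90)/5) = 1/(-288*(-2)*31/5) = 1/(-1728*(-31/15)) = 1/(17856/5) = 5/17856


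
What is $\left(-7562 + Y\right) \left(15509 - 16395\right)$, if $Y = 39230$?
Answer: $-28057848$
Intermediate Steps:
$\left(-7562 + Y\right) \left(15509 - 16395\right) = \left(-7562 + 39230\right) \left(15509 - 16395\right) = 31668 \left(-886\right) = -28057848$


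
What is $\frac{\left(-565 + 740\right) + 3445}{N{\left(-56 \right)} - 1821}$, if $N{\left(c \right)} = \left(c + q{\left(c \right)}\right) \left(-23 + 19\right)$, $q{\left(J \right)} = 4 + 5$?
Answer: $- \frac{3620}{1633} \approx -2.2168$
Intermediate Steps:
$q{\left(J \right)} = 9$
$N{\left(c \right)} = -36 - 4 c$ ($N{\left(c \right)} = \left(c + 9\right) \left(-23 + 19\right) = \left(9 + c\right) \left(-4\right) = -36 - 4 c$)
$\frac{\left(-565 + 740\right) + 3445}{N{\left(-56 \right)} - 1821} = \frac{\left(-565 + 740\right) + 3445}{\left(-36 - -224\right) - 1821} = \frac{175 + 3445}{\left(-36 + 224\right) - 1821} = \frac{3620}{188 - 1821} = \frac{3620}{-1633} = 3620 \left(- \frac{1}{1633}\right) = - \frac{3620}{1633}$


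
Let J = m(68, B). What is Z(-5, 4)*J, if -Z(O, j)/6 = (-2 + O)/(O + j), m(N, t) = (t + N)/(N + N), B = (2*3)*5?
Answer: -1029/34 ≈ -30.265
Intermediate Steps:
B = 30 (B = 6*5 = 30)
m(N, t) = (N + t)/(2*N) (m(N, t) = (N + t)/((2*N)) = (N + t)*(1/(2*N)) = (N + t)/(2*N))
Z(O, j) = -6*(-2 + O)/(O + j)
J = 49/68 (J = (½)*(68 + 30)/68 = (½)*(1/68)*98 = 49/68 ≈ 0.72059)
Z(-5, 4)*J = (6*(2 - 1*(-5))/(-5 + 4))*(49/68) = (6*(2 + 5)/(-1))*(49/68) = (6*(-1)*7)*(49/68) = -42*49/68 = -1029/34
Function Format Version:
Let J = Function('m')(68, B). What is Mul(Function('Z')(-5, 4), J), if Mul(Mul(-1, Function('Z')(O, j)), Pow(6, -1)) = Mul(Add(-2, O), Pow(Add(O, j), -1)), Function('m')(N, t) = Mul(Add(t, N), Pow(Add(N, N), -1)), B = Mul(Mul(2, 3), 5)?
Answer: Rational(-1029, 34) ≈ -30.265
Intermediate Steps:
B = 30 (B = Mul(6, 5) = 30)
Function('m')(N, t) = Mul(Rational(1, 2), Pow(N, -1), Add(N, t)) (Function('m')(N, t) = Mul(Add(N, t), Pow(Mul(2, N), -1)) = Mul(Add(N, t), Mul(Rational(1, 2), Pow(N, -1))) = Mul(Rational(1, 2), Pow(N, -1), Add(N, t)))
Function('Z')(O, j) = Mul(-6, Pow(Add(O, j), -1), Add(-2, O)) (Function('Z')(O, j) = Mul(-6, Mul(Add(-2, O), Pow(Add(O, j), -1))) = Mul(-6, Mul(Pow(Add(O, j), -1), Add(-2, O))) = Mul(-6, Pow(Add(O, j), -1), Add(-2, O)))
J = Rational(49, 68) (J = Mul(Rational(1, 2), Pow(68, -1), Add(68, 30)) = Mul(Rational(1, 2), Rational(1, 68), 98) = Rational(49, 68) ≈ 0.72059)
Mul(Function('Z')(-5, 4), J) = Mul(Mul(6, Pow(Add(-5, 4), -1), Add(2, Mul(-1, -5))), Rational(49, 68)) = Mul(Mul(6, Pow(-1, -1), Add(2, 5)), Rational(49, 68)) = Mul(Mul(6, -1, 7), Rational(49, 68)) = Mul(-42, Rational(49, 68)) = Rational(-1029, 34)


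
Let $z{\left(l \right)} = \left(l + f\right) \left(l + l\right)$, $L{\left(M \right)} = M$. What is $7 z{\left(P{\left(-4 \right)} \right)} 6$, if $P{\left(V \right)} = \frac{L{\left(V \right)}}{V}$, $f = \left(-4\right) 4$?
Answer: $-1260$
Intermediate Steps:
$f = -16$
$P{\left(V \right)} = 1$ ($P{\left(V \right)} = \frac{V}{V} = 1$)
$z{\left(l \right)} = 2 l \left(-16 + l\right)$ ($z{\left(l \right)} = \left(l - 16\right) \left(l + l\right) = \left(-16 + l\right) 2 l = 2 l \left(-16 + l\right)$)
$7 z{\left(P{\left(-4 \right)} \right)} 6 = 7 \cdot 2 \cdot 1 \left(-16 + 1\right) 6 = 7 \cdot 2 \cdot 1 \left(-15\right) 6 = 7 \left(-30\right) 6 = \left(-210\right) 6 = -1260$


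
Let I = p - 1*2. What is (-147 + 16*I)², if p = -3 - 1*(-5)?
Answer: 21609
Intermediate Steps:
p = 2 (p = -3 + 5 = 2)
I = 0 (I = 2 - 1*2 = 2 - 2 = 0)
(-147 + 16*I)² = (-147 + 16*0)² = (-147 + 0)² = (-147)² = 21609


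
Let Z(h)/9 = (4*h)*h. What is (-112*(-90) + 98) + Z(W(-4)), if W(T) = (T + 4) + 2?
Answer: 10322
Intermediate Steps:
W(T) = 6 + T (W(T) = (4 + T) + 2 = 6 + T)
Z(h) = 36*h**2 (Z(h) = 9*((4*h)*h) = 9*(4*h**2) = 36*h**2)
(-112*(-90) + 98) + Z(W(-4)) = (-112*(-90) + 98) + 36*(6 - 4)**2 = (10080 + 98) + 36*2**2 = 10178 + 36*4 = 10178 + 144 = 10322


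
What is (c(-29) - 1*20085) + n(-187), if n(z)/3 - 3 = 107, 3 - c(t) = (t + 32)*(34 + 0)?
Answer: -19854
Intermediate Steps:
c(t) = -1085 - 34*t (c(t) = 3 - (t + 32)*(34 + 0) = 3 - (32 + t)*34 = 3 - (1088 + 34*t) = 3 + (-1088 - 34*t) = -1085 - 34*t)
n(z) = 330 (n(z) = 9 + 3*107 = 9 + 321 = 330)
(c(-29) - 1*20085) + n(-187) = ((-1085 - 34*(-29)) - 1*20085) + 330 = ((-1085 + 986) - 20085) + 330 = (-99 - 20085) + 330 = -20184 + 330 = -19854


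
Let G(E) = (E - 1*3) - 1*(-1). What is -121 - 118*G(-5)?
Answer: 705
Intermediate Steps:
G(E) = -2 + E (G(E) = (E - 3) + 1 = (-3 + E) + 1 = -2 + E)
-121 - 118*G(-5) = -121 - 118*(-2 - 5) = -121 - 118*(-7) = -121 + 826 = 705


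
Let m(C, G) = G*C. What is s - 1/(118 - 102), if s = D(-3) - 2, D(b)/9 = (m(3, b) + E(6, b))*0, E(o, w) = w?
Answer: -33/16 ≈ -2.0625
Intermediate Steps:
m(C, G) = C*G
D(b) = 0 (D(b) = 9*((3*b + b)*0) = 9*((4*b)*0) = 9*0 = 0)
s = -2 (s = 0 - 2 = -2)
s - 1/(118 - 102) = -2 - 1/(118 - 102) = -2 - 1/16 = -33/16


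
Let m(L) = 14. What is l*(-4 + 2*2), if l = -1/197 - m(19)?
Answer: 0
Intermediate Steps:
l = -2759/197 (l = -1/197 - 1*14 = -1*1/197 - 14 = -1/197 - 14 = -2759/197 ≈ -14.005)
l*(-4 + 2*2) = -2759*(-4 + 2*2)/197 = -2759*(-4 + 4)/197 = -2759/197*0 = 0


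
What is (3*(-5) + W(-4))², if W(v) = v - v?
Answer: 225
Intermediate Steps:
W(v) = 0
(3*(-5) + W(-4))² = (3*(-5) + 0)² = (-15 + 0)² = (-15)² = 225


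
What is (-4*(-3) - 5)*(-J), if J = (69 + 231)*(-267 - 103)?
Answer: 777000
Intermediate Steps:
J = -111000 (J = 300*(-370) = -111000)
(-4*(-3) - 5)*(-J) = (-4*(-3) - 5)*(-1*(-111000)) = (12 - 5)*111000 = 7*111000 = 777000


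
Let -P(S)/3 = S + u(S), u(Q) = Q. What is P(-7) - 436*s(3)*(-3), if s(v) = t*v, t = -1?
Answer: -3882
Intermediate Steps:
s(v) = -v
P(S) = -6*S (P(S) = -3*(S + S) = -6*S)
P(-7) - 436*s(3)*(-3) = -6*(-7) - 436*(-1*3)*(-3) = 42 - (-1308)*(-3) = 42 - 436*9 = 42 - 3924 = -3882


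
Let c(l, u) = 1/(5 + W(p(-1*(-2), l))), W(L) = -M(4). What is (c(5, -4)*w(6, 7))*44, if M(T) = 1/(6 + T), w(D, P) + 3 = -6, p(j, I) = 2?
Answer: -3960/49 ≈ -80.816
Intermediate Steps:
w(D, P) = -9 (w(D, P) = -3 - 6 = -9)
W(L) = -1/10 (W(L) = -1/(6 + 4) = -1/10)
c(l, u) = 10/49 (c(l, u) = 1/(5 - 1/10) = 1/(49/10) = 10/49)
(c(5, -4)*w(6, 7))*44 = ((10/49)*(-9))*44 = -90/49*44 = -3960/49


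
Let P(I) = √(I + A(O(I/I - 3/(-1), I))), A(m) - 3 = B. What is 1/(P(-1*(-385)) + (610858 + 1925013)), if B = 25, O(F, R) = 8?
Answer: 2535871/6430641728228 - √413/6430641728228 ≈ 3.9434e-7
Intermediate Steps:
A(m) = 28 (A(m) = 3 + 25 = 28)
P(I) = √(28 + I) (P(I) = √(I + 28) = √(28 + I))
1/(P(-1*(-385)) + (610858 + 1925013)) = 1/(√(28 - 1*(-385)) + (610858 + 1925013)) = 1/(√(28 + 385) + 2535871) = 1/(√413 + 2535871) = 1/(2535871 + √413)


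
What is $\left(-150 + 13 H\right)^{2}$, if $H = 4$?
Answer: $9604$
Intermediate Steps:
$\left(-150 + 13 H\right)^{2} = \left(-150 + 13 \cdot 4\right)^{2} = \left(-150 + 52\right)^{2} = \left(-98\right)^{2} = 9604$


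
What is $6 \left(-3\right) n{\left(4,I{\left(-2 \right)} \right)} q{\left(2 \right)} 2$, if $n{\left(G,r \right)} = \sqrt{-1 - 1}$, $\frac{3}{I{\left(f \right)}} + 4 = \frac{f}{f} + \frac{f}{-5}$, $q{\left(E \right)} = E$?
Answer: $- 72 i \sqrt{2} \approx - 101.82 i$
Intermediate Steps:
$I{\left(f \right)} = \frac{3}{-3 - \frac{f}{5}}$ ($I{\left(f \right)} = \frac{3}{-4 + \left(\frac{f}{f} + \frac{f}{-5}\right)} = \frac{3}{-4 + \left(1 + f \left(- \frac{1}{5}\right)\right)} = \frac{3}{-4 - \left(-1 + \frac{f}{5}\right)} = \frac{3}{-3 - \frac{f}{5}}$)
$n{\left(G,r \right)} = i \sqrt{2}$ ($n{\left(G,r \right)} = \sqrt{-2} = i \sqrt{2}$)
$6 \left(-3\right) n{\left(4,I{\left(-2 \right)} \right)} q{\left(2 \right)} 2 = 6 \left(-3\right) i \sqrt{2} \cdot 2 \cdot 2 = - 18 i \sqrt{2} \cdot 4 = - 72 i \sqrt{2}$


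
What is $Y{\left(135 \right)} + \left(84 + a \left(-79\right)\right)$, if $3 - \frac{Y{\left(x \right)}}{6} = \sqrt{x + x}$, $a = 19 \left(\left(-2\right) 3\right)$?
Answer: $9108 - 18 \sqrt{30} \approx 9009.4$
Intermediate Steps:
$a = -114$ ($a = 19 \left(-6\right) = -114$)
$Y{\left(x \right)} = 18 - 6 \sqrt{2} \sqrt{x}$ ($Y{\left(x \right)} = 18 - 6 \sqrt{x + x} = 18 - 6 \sqrt{2 x} = 18 - 6 \sqrt{2} \sqrt{x}$)
$Y{\left(135 \right)} + \left(84 + a \left(-79\right)\right) = \left(18 - 6 \sqrt{2} \sqrt{135}\right) + \left(84 - -9006\right) = \left(18 - 6 \sqrt{2} \cdot 3 \sqrt{15}\right) + \left(84 + 9006\right) = \left(18 - 18 \sqrt{30}\right) + 9090 = 9108 - 18 \sqrt{30}$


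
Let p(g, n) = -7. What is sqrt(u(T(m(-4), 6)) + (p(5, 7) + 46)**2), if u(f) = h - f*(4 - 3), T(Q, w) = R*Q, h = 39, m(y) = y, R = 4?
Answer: 2*sqrt(394) ≈ 39.699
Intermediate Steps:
T(Q, w) = 4*Q
u(f) = 39 - f (u(f) = 39 - f*(4 - 3) = 39 - f)
sqrt(u(T(m(-4), 6)) + (p(5, 7) + 46)**2) = sqrt((39 - 4*(-4)) + (-7 + 46)**2) = sqrt((39 - 1*(-16)) + 39**2) = sqrt((39 + 16) + 1521) = sqrt(55 + 1521) = sqrt(1576) = 2*sqrt(394)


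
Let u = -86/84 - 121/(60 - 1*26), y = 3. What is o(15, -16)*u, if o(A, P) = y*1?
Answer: -1636/119 ≈ -13.748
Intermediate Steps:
u = -1636/357 (u = -86*1/84 - 121/(60 - 26) = -43/42 - 121/34 = -1636/357 ≈ -4.5826)
o(A, P) = 3 (o(A, P) = 3*1 = 3)
o(15, -16)*u = 3*(-1636/357) = -1636/119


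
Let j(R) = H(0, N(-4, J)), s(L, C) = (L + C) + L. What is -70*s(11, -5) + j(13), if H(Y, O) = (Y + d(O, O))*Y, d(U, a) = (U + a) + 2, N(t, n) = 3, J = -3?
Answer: -1190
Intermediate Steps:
d(U, a) = 2 + U + a
s(L, C) = C + 2*L (s(L, C) = (C + L) + L = C + 2*L)
H(Y, O) = Y*(2 + Y + 2*O) (H(Y, O) = (Y + (2 + O + O))*Y = (Y + (2 + 2*O))*Y = (2 + Y + 2*O)*Y = Y*(2 + Y + 2*O))
j(R) = 0 (j(R) = 0*(2 + 0 + 2*3) = 0*(2 + 0 + 6) = 0*8 = 0)
-70*s(11, -5) + j(13) = -70*(-5 + 2*11) + 0 = -70*(-5 + 22) + 0 = -70*17 + 0 = -1190 + 0 = -1190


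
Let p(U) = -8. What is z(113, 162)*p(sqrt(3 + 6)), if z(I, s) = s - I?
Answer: -392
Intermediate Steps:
z(113, 162)*p(sqrt(3 + 6)) = (162 - 1*113)*(-8) = (162 - 113)*(-8) = 49*(-8) = -392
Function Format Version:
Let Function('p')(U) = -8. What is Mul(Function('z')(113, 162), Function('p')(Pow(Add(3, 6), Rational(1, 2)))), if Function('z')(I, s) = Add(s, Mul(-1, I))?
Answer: -392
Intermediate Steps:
Mul(Function('z')(113, 162), Function('p')(Pow(Add(3, 6), Rational(1, 2)))) = Mul(Add(162, Mul(-1, 113)), -8) = Mul(Add(162, -113), -8) = Mul(49, -8) = -392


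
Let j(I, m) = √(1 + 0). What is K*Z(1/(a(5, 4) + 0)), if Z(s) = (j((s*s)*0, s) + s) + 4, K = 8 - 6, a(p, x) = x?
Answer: 21/2 ≈ 10.500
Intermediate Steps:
K = 2
j(I, m) = 1 (j(I, m) = √1 = 1)
Z(s) = 5 + s (Z(s) = (1 + s) + 4 = 5 + s)
K*Z(1/(a(5, 4) + 0)) = 2*(5 + 1/(4 + 0)) = 2*(5 + 1/4) = 2*(5 + ¼) = 2*(21/4) = 21/2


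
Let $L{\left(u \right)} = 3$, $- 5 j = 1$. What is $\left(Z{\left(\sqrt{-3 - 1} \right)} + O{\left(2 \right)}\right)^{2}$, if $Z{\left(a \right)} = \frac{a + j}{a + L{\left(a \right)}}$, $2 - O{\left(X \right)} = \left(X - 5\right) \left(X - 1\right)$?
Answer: $\frac{23188}{845} + \frac{21888 i}{4225} \approx 27.441 + 5.1806 i$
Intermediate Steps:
$j = - \frac{1}{5}$ ($j = \left(- \frac{1}{5}\right) 1 = - \frac{1}{5} \approx -0.2$)
$O{\left(X \right)} = 2 - \left(-1 + X\right) \left(-5 + X\right)$ ($O{\left(X \right)} = 2 - \left(X - 5\right) \left(X - 1\right) = 2 - \left(-5 + X\right) \left(-1 + X\right) = 2 - \left(-1 + X\right) \left(-5 + X\right)$)
$Z{\left(a \right)} = \frac{- \frac{1}{5} + a}{3 + a}$ ($Z{\left(a \right)} = \frac{a - \frac{1}{5}}{a + 3} = \frac{- \frac{1}{5} + a}{3 + a}$)
$\left(Z{\left(\sqrt{-3 - 1} \right)} + O{\left(2 \right)}\right)^{2} = \left(\frac{- \frac{1}{5} + \sqrt{-3 - 1}}{3 + \sqrt{-3 - 1}} - -5\right)^{2} = \left(\frac{- \frac{1}{5} + \sqrt{-4}}{3 + \sqrt{-4}} - -5\right)^{2} = \left(\frac{- \frac{1}{5} + 2 i}{3 + 2 i} - -5\right)^{2} = \left(\frac{3 - 2 i}{13} \left(- \frac{1}{5} + 2 i\right) + 5\right)^{2} = \left(\frac{\left(3 - 2 i\right) \left(- \frac{1}{5} + 2 i\right)}{13} + 5\right)^{2} = \left(5 + \frac{\left(3 - 2 i\right) \left(- \frac{1}{5} + 2 i\right)}{13}\right)^{2}$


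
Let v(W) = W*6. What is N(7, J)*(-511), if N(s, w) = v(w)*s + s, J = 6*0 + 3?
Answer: -67963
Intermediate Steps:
v(W) = 6*W
J = 3 (J = 0 + 3 = 3)
N(s, w) = s + 6*s*w (N(s, w) = (6*w)*s + s = 6*s*w + s = s + 6*s*w)
N(7, J)*(-511) = (7*(1 + 6*3))*(-511) = (7*(1 + 18))*(-511) = (7*19)*(-511) = 133*(-511) = -67963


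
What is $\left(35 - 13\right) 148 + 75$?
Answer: $3331$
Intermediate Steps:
$\left(35 - 13\right) 148 + 75 = 22 \cdot 148 + 75 = 3256 + 75 = 3331$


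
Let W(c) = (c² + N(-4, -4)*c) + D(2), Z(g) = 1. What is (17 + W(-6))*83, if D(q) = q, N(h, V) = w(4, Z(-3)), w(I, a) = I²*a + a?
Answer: -3901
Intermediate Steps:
w(I, a) = a + a*I² (w(I, a) = a*I² + a = a + a*I²)
N(h, V) = 17 (N(h, V) = 1*(1 + 4²) = 1*(1 + 16) = 1*17 = 17)
W(c) = 2 + c² + 17*c (W(c) = (c² + 17*c) + 2 = 2 + c² + 17*c)
(17 + W(-6))*83 = (17 + (2 + (-6)² + 17*(-6)))*83 = (17 + (2 + 36 - 102))*83 = (17 - 64)*83 = -47*83 = -3901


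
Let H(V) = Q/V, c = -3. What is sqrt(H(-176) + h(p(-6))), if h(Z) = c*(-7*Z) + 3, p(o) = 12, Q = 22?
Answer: sqrt(4078)/4 ≈ 15.965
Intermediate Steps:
H(V) = 22/V
h(Z) = 3 + 21*Z (h(Z) = -(-21)*Z + 3 = 21*Z + 3 = 3 + 21*Z)
sqrt(H(-176) + h(p(-6))) = sqrt(22/(-176) + (3 + 21*12)) = sqrt(22*(-1/176) + (3 + 252)) = sqrt(-1/8 + 255) = sqrt(2039/8) = sqrt(4078)/4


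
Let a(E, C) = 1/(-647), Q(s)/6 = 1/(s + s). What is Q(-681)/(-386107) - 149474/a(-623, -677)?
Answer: 8476244387084943/87646289 ≈ 9.6710e+7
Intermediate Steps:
Q(s) = 3/s (Q(s) = 6/(s + s) = 6/((2*s)) = 6*(1/(2*s)) = 3/s)
a(E, C) = -1/647
Q(-681)/(-386107) - 149474/a(-623, -677) = (3/(-681))/(-386107) - 149474/(-1/647) = (3*(-1/681))*(-1/386107) - 149474*(-647) = -1/227*(-1/386107) + 96709678 = 1/87646289 + 96709678 = 8476244387084943/87646289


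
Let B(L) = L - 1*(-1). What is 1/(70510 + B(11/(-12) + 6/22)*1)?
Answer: 132/9307367 ≈ 1.4182e-5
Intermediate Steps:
B(L) = 1 + L (B(L) = L + 1 = 1 + L)
1/(70510 + B(11/(-12) + 6/22)*1) = 1/(70510 + (1 + (11/(-12) + 6/22))*1) = 1/(70510 + (1 + (11*(-1/12) + 6*(1/22)))*1) = 1/(70510 + (1 + (-11/12 + 3/11))*1) = 1/(70510 + (1 - 85/132)*1) = 1/(70510 + (47/132)*1) = 1/(70510 + 47/132) = 1/(9307367/132) = 132/9307367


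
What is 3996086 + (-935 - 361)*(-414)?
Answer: 4532630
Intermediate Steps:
3996086 + (-935 - 361)*(-414) = 3996086 - 1296*(-414) = 3996086 + 536544 = 4532630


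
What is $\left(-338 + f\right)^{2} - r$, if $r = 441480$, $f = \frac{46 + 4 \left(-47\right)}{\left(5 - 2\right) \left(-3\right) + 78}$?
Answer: $- \frac{1551326984}{4761} \approx -3.2584 \cdot 10^{5}$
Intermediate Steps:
$f = - \frac{142}{69}$ ($f = \frac{46 - 188}{3 \left(-3\right) + 78} = - \frac{142}{-9 + 78} = - \frac{142}{69} \approx -2.058$)
$\left(-338 + f\right)^{2} - r = \left(-338 - \frac{142}{69}\right)^{2} - 441480 = \left(- \frac{23464}{69}\right)^{2} - 441480 = \frac{550559296}{4761} - 441480 = - \frac{1551326984}{4761}$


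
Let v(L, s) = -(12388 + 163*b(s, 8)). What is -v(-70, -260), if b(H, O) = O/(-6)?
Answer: 36512/3 ≈ 12171.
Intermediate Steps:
b(H, O) = -O/6 (b(H, O) = O*(-⅙) = -O/6)
v(L, s) = -36512/3 (v(L, s) = -163/(1/(76 - ⅙*8)) = -163/(1/(76 - 4/3)) = -163/(1/(224/3)) = -163/3/224 = -163*224/3 = -36512/3)
-v(-70, -260) = -1*(-36512/3) = 36512/3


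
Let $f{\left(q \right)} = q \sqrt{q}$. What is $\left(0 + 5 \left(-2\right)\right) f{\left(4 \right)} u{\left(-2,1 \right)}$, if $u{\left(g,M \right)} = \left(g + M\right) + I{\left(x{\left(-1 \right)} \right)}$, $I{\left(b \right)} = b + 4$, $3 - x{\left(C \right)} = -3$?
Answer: $-720$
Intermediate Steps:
$f{\left(q \right)} = q^{\frac{3}{2}}$
$x{\left(C \right)} = 6$ ($x{\left(C \right)} = 3 - -3 = 3 + 3 = 6$)
$I{\left(b \right)} = 4 + b$
$u{\left(g,M \right)} = 10 + M + g$ ($u{\left(g,M \right)} = \left(g + M\right) + \left(4 + 6\right) = \left(M + g\right) + 10 = 10 + M + g$)
$\left(0 + 5 \left(-2\right)\right) f{\left(4 \right)} u{\left(-2,1 \right)} = \left(0 + 5 \left(-2\right)\right) 4^{\frac{3}{2}} \left(10 + 1 - 2\right) = \left(0 - 10\right) 8 \cdot 9 = \left(-10\right) 8 \cdot 9 = \left(-80\right) 9 = -720$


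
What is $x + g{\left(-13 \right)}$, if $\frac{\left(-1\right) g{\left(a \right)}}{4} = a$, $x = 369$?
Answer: $421$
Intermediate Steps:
$g{\left(a \right)} = - 4 a$
$x + g{\left(-13 \right)} = 369 - -52 = 369 + 52 = 421$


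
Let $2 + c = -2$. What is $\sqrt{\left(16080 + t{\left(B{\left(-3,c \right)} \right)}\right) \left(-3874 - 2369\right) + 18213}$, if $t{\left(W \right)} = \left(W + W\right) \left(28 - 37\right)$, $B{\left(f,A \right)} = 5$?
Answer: $29 i \sqrt{118677} \approx 9990.4 i$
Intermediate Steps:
$c = -4$ ($c = -2 - 2 = -4$)
$t{\left(W \right)} = - 18 W$ ($t{\left(W \right)} = 2 W \left(-9\right) = - 18 W$)
$\sqrt{\left(16080 + t{\left(B{\left(-3,c \right)} \right)}\right) \left(-3874 - 2369\right) + 18213} = \sqrt{\left(16080 - 90\right) \left(-3874 - 2369\right) + 18213} = \sqrt{\left(16080 - 90\right) \left(-6243\right) + 18213} = \sqrt{15990 \left(-6243\right) + 18213} = \sqrt{-99825570 + 18213} = \sqrt{-99807357} = 29 i \sqrt{118677}$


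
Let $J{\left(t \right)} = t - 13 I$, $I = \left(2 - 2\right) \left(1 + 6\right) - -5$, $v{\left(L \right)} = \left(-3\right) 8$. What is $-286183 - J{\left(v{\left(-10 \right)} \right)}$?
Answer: $-286094$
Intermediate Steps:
$v{\left(L \right)} = -24$
$I = 5$ ($I = 0 \cdot 7 + 5 = 0 + 5 = 5$)
$J{\left(t \right)} = -65 + t$ ($J{\left(t \right)} = t - 65 = -65 + t$)
$-286183 - J{\left(v{\left(-10 \right)} \right)} = -286183 - \left(-65 - 24\right) = -286183 - -89 = -286183 + 89 = -286094$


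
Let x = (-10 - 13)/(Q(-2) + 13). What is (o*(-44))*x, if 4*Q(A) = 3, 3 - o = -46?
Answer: 18032/5 ≈ 3606.4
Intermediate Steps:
o = 49 (o = 3 - 1*(-46) = 3 + 46 = 49)
Q(A) = ¾ (Q(A) = (¼)*3 = ¾)
x = -92/55 (x = (-10 - 13)/(¾ + 13) = -23/55/4 = -23*4/55 = -92/55 ≈ -1.6727)
(o*(-44))*x = (49*(-44))*(-92/55) = -2156*(-92/55) = 18032/5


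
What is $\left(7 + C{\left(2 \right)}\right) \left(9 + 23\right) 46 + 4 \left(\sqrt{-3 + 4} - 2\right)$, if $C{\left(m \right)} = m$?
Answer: $13244$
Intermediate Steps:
$\left(7 + C{\left(2 \right)}\right) \left(9 + 23\right) 46 + 4 \left(\sqrt{-3 + 4} - 2\right) = \left(7 + 2\right) \left(9 + 23\right) 46 + 4 \left(\sqrt{-3 + 4} - 2\right) = 9 \cdot 32 \cdot 46 + 4 \left(\sqrt{1} - 2\right) = 288 \cdot 46 + 4 \left(1 - 2\right) = 13248 + 4 \left(-1\right) = 13248 - 4 = 13244$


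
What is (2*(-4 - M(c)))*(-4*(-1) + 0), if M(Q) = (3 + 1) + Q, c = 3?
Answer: -88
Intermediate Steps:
M(Q) = 4 + Q
(2*(-4 - M(c)))*(-4*(-1) + 0) = (2*(-4 - (4 + 3)))*(-4*(-1) + 0) = (2*(-4 - 1*7))*(4 + 0) = (2*(-4 - 7))*4 = (2*(-11))*4 = -22*4 = -88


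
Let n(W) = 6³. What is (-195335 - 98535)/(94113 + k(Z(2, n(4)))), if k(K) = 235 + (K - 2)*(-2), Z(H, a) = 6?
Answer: -29387/9434 ≈ -3.1150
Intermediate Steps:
n(W) = 216
k(K) = 239 - 2*K (k(K) = 235 + (-2 + K)*(-2) = 235 + (4 - 2*K) = 239 - 2*K)
(-195335 - 98535)/(94113 + k(Z(2, n(4)))) = (-195335 - 98535)/(94113 + (239 - 2*6)) = -293870/(94113 + (239 - 12)) = -293870/(94113 + 227) = -293870/94340 = -293870*1/94340 = -29387/9434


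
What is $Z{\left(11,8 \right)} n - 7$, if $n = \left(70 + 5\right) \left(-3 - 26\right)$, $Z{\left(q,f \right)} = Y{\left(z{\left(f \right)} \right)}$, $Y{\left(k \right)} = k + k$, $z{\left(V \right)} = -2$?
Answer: $8693$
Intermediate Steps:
$Y{\left(k \right)} = 2 k$
$Z{\left(q,f \right)} = -4$ ($Z{\left(q,f \right)} = 2 \left(-2\right) = -4$)
$n = -2175$ ($n = 75 \left(-29\right) = -2175$)
$Z{\left(11,8 \right)} n - 7 = \left(-4\right) \left(-2175\right) - 7 = 8700 - 7 = 8693$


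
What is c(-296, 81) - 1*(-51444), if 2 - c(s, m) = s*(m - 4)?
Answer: 74238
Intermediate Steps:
c(s, m) = 2 - s*(-4 + m) (c(s, m) = 2 - s*(m - 4) = 2 - s*(-4 + m))
c(-296, 81) - 1*(-51444) = (2 + 4*(-296) - 1*81*(-296)) - 1*(-51444) = (2 - 1184 + 23976) + 51444 = 22794 + 51444 = 74238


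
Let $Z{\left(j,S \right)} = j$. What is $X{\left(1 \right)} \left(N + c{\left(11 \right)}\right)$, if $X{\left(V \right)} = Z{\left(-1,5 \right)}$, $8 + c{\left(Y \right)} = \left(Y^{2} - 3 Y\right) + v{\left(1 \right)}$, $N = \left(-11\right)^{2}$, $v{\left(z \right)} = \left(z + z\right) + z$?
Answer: $-204$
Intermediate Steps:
$v{\left(z \right)} = 3 z$ ($v{\left(z \right)} = 2 z + z = 3 z$)
$N = 121$
$c{\left(Y \right)} = -5 + Y^{2} - 3 Y$ ($c{\left(Y \right)} = -8 + \left(\left(Y^{2} - 3 Y\right) + 3 \cdot 1\right) = -8 + \left(\left(Y^{2} - 3 Y\right) + 3\right) = -8 + \left(3 + Y^{2} - 3 Y\right) = -5 + Y^{2} - 3 Y$)
$X{\left(V \right)} = -1$
$X{\left(1 \right)} \left(N + c{\left(11 \right)}\right) = - (121 - \left(38 - 121\right)) = - (121 - -83) = - (121 + 83) = \left(-1\right) 204 = -204$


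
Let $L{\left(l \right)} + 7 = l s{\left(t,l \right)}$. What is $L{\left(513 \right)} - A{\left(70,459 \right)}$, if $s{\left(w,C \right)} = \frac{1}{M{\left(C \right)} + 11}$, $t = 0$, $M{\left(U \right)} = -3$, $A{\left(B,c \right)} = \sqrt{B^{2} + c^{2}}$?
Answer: $\frac{457}{8} - \sqrt{215581} \approx -407.18$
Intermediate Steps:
$s{\left(w,C \right)} = \frac{1}{8}$ ($s{\left(w,C \right)} = \frac{1}{-3 + 11} = \frac{1}{8}$)
$L{\left(l \right)} = -7 + \frac{l}{8}$ ($L{\left(l \right)} = -7 + l \frac{1}{8} = -7 + \frac{l}{8}$)
$L{\left(513 \right)} - A{\left(70,459 \right)} = \left(-7 + \frac{1}{8} \cdot 513\right) - \sqrt{70^{2} + 459^{2}} = \left(-7 + \frac{513}{8}\right) - \sqrt{4900 + 210681} = \frac{457}{8} - \sqrt{215581}$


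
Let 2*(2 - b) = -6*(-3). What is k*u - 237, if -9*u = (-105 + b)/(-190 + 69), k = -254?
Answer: -229645/1089 ≈ -210.88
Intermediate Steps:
b = -7 (b = 2 - (-3)*(-3) = 2 - 1/2*18 = 2 - 9 = -7)
u = -112/1089 (u = -(-105 - 7)/(9*(-190 + 69)) = -(-112)/(9*(-121)) = -(-112)*(-1)/(9*121) = -1/9*112/121 = -112/1089 ≈ -0.10285)
k*u - 237 = -254*(-112/1089) - 237 = 28448/1089 - 237 = -229645/1089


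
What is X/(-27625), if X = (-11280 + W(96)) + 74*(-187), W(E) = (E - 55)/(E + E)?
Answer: 964523/1060800 ≈ 0.90924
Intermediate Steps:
W(E) = (-55 + E)/(2*E) (W(E) = (-55 + E)/((2*E)) = (-55 + E)*(1/(2*E)) = (-55 + E)/(2*E))
X = -4822615/192 (X = (-11280 + (½)*(-55 + 96)/96) + 74*(-187) = (-11280 + (½)*(1/96)*41) - 13838 = (-11280 + 41/192) - 13838 = -2165719/192 - 13838 = -4822615/192 ≈ -25118.)
X/(-27625) = -4822615/192/(-27625) = -4822615/192*(-1/27625) = 964523/1060800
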